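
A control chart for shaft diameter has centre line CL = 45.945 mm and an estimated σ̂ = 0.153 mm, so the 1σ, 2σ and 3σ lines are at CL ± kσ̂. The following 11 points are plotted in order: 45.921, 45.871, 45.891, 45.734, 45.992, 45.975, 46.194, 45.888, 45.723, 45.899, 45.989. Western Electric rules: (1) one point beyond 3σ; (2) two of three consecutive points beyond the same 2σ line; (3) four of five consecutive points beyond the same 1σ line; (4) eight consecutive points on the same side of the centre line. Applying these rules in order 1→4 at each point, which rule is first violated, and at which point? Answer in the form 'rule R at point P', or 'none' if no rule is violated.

Zone of each point (C = within 1σ̂, B = 1σ̂–2σ̂, A = 2σ̂–3σ̂, * = beyond 3σ̂; sign = side of CL): 1:-C, 2:-C, 3:-C, 4:-B, 5:+C, 6:+C, 7:+B, 8:-C, 9:-B, 10:-C, 11:+C
No rule fires across all 11 points.

none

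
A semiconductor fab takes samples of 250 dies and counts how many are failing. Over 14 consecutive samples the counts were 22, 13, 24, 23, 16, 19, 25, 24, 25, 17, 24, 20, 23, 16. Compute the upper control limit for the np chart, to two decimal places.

p̄ = Σdᵢ / (k·n) = 291 / (14 × 250) = 0.08314
UCL = np̄ + 3·√(np̄(1−p̄)) = 20.7857 + 3 × √(20.7857×0.91686) = 20.7857 + 3 × 4.3655 = 33.8822

33.88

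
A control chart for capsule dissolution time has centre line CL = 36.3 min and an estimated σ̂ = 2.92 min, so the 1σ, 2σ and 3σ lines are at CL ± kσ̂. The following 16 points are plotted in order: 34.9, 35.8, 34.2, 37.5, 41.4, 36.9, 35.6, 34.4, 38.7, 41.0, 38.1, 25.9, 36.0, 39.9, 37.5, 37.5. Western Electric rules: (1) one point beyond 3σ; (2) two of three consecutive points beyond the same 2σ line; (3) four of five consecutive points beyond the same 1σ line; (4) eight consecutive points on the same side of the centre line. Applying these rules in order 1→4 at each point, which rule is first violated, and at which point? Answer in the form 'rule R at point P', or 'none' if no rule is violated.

rule 1 at point 12

Zone of each point (C = within 1σ̂, B = 1σ̂–2σ̂, A = 2σ̂–3σ̂, * = beyond 3σ̂; sign = side of CL): 1:-C, 2:-C, 3:-C, 4:+C, 5:+B, 6:+C, 7:-C, 8:-C, 9:+C, 10:+B, 11:+C, 12:-*, 13:-C, 14:+B, 15:+C, 16:+C
Rule 1 (one point beyond the 3σ limits) is satisfied at point 12.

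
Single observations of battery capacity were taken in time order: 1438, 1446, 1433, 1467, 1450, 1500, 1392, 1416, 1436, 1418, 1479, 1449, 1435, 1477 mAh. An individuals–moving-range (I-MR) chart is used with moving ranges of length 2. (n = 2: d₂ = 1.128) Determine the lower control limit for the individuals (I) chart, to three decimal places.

1355.617

X̄ = (1438 + 1446 + 1433 + 1467 + 1450 + 1500 + 1392 + 1416 + 1436 + 1418 + 1479 + 1449 + 1435 + 1477) / 14 = 1445.4286
Moving ranges: 8, 13, 34, 17, 50, 108, 24, 20, 18, 61, 30, 14, 42; M̄R̄ = 439.0000 / 13 = 33.7692
LCL = X̄ − 3·M̄R̄/d₂ = 1445.4286 − 3 × 33.7692 / 1.128 = 1355.6168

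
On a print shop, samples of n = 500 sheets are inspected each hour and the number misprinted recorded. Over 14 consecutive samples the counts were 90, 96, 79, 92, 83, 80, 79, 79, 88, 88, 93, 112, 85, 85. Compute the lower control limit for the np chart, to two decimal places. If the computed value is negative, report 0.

p̄ = Σdᵢ / (k·n) = 1229 / (14 × 500) = 0.17557
LCL = np̄ − 3·√(np̄(1−p̄)) = 87.7857 − 3 × 8.5072 = 62.2640

62.26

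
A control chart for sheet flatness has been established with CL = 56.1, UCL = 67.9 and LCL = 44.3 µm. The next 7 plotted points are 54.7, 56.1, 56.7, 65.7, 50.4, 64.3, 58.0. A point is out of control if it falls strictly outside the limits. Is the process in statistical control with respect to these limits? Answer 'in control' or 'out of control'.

in control

All 7 points lie within [44.3, 67.9].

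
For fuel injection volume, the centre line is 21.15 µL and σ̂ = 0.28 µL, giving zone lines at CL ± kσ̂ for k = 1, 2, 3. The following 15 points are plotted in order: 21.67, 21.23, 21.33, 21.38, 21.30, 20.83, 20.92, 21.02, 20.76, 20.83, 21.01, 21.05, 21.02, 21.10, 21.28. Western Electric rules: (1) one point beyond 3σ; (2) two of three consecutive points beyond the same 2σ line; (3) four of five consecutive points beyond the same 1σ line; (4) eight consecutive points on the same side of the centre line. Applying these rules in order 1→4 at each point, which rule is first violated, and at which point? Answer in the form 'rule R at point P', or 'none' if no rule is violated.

Zone of each point (C = within 1σ̂, B = 1σ̂–2σ̂, A = 2σ̂–3σ̂, * = beyond 3σ̂; sign = side of CL): 1:+B, 2:+C, 3:+C, 4:+C, 5:+C, 6:-B, 7:-C, 8:-C, 9:-B, 10:-B, 11:-C, 12:-C, 13:-C, 14:-C, 15:+C
Rule 4 (eight consecutive points on the same side of the centre line) is satisfied at point 13.

rule 4 at point 13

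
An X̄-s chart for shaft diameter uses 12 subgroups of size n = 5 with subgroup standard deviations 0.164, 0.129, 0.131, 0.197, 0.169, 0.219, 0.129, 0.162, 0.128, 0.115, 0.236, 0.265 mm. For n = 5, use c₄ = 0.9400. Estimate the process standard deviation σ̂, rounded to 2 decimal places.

0.18

s̄ = (0.164 + 0.129 + 0.131 + 0.197 + 0.169 + 0.219 + 0.129 + 0.162 + 0.128 + 0.115 + 0.236 + 0.265) / 12 = 0.1703
σ̂ = s̄ / c₄ = 0.1703 / 0.9400 = 0.1812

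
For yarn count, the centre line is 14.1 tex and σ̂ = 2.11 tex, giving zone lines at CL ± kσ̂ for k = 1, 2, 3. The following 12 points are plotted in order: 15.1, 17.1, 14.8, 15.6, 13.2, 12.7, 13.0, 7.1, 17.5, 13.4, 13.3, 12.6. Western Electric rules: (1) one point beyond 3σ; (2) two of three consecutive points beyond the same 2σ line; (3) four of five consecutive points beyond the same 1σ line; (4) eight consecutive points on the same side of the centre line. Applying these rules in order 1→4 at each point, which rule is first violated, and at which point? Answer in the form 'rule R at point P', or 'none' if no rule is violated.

Zone of each point (C = within 1σ̂, B = 1σ̂–2σ̂, A = 2σ̂–3σ̂, * = beyond 3σ̂; sign = side of CL): 1:+C, 2:+B, 3:+C, 4:+C, 5:-C, 6:-C, 7:-C, 8:-*, 9:+B, 10:-C, 11:-C, 12:-C
Rule 1 (one point beyond the 3σ limits) is satisfied at point 8.

rule 1 at point 8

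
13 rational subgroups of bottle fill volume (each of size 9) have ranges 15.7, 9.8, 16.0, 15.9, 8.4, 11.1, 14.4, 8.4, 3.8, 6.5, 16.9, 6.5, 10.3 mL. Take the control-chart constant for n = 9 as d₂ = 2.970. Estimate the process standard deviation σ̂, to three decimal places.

R̄ = (15.7 + 9.8 + 16.0 + 15.9 + 8.4 + 11.1 + 14.4 + 8.4 + 3.8 + 6.5 + 16.9 + 6.5 + 10.3) / 13 = 11.0538
σ̂ = R̄ / d₂ = 11.0538 / 2.970 = 3.7218

3.722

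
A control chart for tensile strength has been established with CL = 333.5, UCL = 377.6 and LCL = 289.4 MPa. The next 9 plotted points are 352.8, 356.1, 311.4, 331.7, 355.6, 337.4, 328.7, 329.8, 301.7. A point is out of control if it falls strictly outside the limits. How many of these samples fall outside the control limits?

All 9 points lie within [289.4, 377.6].

0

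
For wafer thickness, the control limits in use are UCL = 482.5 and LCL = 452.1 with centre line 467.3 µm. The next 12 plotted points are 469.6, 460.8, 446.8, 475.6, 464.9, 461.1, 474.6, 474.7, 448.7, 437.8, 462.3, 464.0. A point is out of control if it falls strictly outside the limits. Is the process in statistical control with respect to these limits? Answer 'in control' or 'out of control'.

Compare each point to [452.1, 482.5]: sample 3 = 446.8 < LCL; sample 9 = 448.7 < LCL; sample 10 = 437.8 < LCL.

out of control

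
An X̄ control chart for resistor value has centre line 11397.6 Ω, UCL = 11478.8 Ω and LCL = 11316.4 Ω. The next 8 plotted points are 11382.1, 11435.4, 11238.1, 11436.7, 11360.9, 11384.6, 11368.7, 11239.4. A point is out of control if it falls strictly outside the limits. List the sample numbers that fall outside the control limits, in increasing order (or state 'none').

3, 8

Compare each point to [11316.4, 11478.8]: sample 3 = 11238.1 < LCL; sample 8 = 11239.4 < LCL.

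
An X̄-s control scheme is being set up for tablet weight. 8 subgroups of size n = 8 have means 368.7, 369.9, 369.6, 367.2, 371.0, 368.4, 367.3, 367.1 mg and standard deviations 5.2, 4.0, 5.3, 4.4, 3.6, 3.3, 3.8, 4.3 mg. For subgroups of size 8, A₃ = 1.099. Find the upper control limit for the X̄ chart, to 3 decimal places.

X̄̄ = (368.7 + 369.9 + 369.6 + 367.2 + 371.0 + 368.4 + 367.3 + 367.1) / 8 = 368.6500
s̄ = (5.2 + 4.0 + 5.3 + 4.4 + 3.6 + 3.3 + 3.8 + 4.3) / 8 = 4.2375
UCL = X̄̄ + A₃·s̄ = 368.6500 + 1.099 × 4.2375 = 373.3070

373.307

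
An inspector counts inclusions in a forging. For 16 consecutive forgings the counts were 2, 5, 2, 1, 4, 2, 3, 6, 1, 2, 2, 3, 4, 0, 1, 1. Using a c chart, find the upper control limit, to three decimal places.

7.121

c̄ = (2 + 5 + 2 + 1 + 4 + 2 + 3 + 6 + 1 + 2 + 2 + 3 + 4 + 0 + 1 + 1) / 16 = 39 / 16 = 2.4375
UCL = c̄ + 3√c̄ = 2.4375 + 3 × √2.4375 = 2.4375 + 3 × 1.5612 = 7.1212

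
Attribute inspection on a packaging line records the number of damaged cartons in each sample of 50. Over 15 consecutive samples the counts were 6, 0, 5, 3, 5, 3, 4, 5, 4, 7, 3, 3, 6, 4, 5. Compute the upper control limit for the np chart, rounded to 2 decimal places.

10.08

p̄ = Σdᵢ / (k·n) = 63 / (15 × 50) = 0.08400
UCL = np̄ + 3·√(np̄(1−p̄)) = 4.2000 + 3 × √(4.2000×0.91600) = 4.2000 + 3 × 1.9614 = 10.0843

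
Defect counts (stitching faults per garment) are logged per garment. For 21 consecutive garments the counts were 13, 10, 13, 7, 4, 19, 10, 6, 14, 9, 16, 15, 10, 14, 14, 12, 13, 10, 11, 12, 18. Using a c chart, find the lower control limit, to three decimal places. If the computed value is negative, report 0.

1.554

c̄ = (13 + 10 + 13 + 7 + 4 + 19 + 10 + 6 + 14 + 9 + 16 + 15 + 10 + 14 + 14 + 12 + 13 + 10 + 11 + 12 + 18) / 21 = 250 / 21 = 11.9048
LCL = c̄ − 3√c̄ = 11.9048 − 3 × 3.4503 = 1.5538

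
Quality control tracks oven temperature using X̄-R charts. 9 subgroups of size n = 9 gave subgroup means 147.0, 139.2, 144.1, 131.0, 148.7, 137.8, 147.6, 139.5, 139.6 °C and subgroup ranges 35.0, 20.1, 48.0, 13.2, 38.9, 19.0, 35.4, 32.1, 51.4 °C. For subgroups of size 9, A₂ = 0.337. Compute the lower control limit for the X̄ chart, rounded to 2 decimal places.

130.64

X̄̄ = (147.0 + 139.2 + 144.1 + 131.0 + 148.7 + 137.8 + 147.6 + 139.5 + 139.6) / 9 = 1274.5000 / 9 = 141.6111
R̄ = (35.0 + 20.1 + 48.0 + 13.2 + 38.9 + 19.0 + 35.4 + 32.1 + 51.4) / 9 = 293.1000 / 9 = 32.5667
LCL = X̄̄ − A₂·R̄ = 141.6111 − 0.337 × 32.5667 = 130.6361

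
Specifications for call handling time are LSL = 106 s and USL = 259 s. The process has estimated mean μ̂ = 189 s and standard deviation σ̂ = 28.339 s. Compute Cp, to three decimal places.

0.900

Cp = (USL − LSL) / (6σ̂) = (259 − 106) / (6 × 28.339) = 153.0000 / 170.0340 = 0.8998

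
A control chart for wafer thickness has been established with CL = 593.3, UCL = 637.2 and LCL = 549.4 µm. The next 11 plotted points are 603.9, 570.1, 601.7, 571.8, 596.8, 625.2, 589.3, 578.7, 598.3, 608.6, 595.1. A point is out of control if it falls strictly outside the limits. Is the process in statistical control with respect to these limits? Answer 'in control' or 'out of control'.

All 11 points lie within [549.4, 637.2].

in control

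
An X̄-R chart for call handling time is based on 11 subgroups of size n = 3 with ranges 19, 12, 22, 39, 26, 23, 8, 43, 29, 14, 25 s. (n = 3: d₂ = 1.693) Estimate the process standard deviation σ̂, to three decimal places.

13.961

R̄ = (19 + 12 + 22 + 39 + 26 + 23 + 8 + 43 + 29 + 14 + 25) / 11 = 23.6364
σ̂ = R̄ / d₂ = 23.6364 / 1.693 = 13.9612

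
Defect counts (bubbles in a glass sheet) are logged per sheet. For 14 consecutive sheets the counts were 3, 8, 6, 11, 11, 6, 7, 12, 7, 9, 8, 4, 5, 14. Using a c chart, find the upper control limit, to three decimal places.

16.376

c̄ = (3 + 8 + 6 + 11 + 11 + 6 + 7 + 12 + 7 + 9 + 8 + 4 + 5 + 14) / 14 = 111 / 14 = 7.9286
UCL = c̄ + 3√c̄ = 7.9286 + 3 × √7.9286 = 7.9286 + 3 × 2.8158 = 16.3759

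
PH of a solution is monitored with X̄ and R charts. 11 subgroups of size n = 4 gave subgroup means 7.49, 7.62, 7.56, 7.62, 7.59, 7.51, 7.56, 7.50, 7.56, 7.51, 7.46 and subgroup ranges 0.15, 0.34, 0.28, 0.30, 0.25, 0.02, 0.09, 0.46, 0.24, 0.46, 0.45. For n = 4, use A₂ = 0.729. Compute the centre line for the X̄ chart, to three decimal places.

X̄̄ = (7.49 + 7.62 + 7.56 + 7.62 + 7.59 + 7.51 + 7.56 + 7.50 + 7.56 + 7.51 + 7.46) / 11 = 82.9800 / 11 = 7.5436
CL = X̄̄ = 7.5436

7.544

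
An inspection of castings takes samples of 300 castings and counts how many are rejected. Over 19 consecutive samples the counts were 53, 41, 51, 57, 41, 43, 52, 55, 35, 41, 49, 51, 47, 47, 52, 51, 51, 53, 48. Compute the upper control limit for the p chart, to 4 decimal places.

0.2247

p̄ = Σdᵢ / (k·n) = 918 / (19 × 300) = 0.16105
UCL = p̄ + 3·√(p̄(1−p̄)/n) = 0.16105 + 3 × √(0.16105×0.83895/300) = 0.16105 + 3 × 0.02122 = 0.22472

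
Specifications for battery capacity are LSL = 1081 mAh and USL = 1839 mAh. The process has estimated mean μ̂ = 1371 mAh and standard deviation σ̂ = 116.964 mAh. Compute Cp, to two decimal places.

Cp = (USL − LSL) / (6σ̂) = (1839 − 1081) / (6 × 116.964) = 758.0000 / 701.7840 = 1.0801

1.08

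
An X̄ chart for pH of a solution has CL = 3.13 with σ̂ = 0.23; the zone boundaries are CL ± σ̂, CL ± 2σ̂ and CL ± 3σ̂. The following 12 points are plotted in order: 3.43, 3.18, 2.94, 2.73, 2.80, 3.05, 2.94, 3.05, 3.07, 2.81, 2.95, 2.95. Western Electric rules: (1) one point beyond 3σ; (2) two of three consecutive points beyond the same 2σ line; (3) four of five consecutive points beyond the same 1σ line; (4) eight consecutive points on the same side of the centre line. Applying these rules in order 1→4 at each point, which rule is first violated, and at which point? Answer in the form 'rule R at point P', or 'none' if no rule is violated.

Zone of each point (C = within 1σ̂, B = 1σ̂–2σ̂, A = 2σ̂–3σ̂, * = beyond 3σ̂; sign = side of CL): 1:+B, 2:+C, 3:-C, 4:-B, 5:-B, 6:-C, 7:-C, 8:-C, 9:-C, 10:-B, 11:-C, 12:-C
Rule 4 (eight consecutive points on the same side of the centre line) is satisfied at point 10.

rule 4 at point 10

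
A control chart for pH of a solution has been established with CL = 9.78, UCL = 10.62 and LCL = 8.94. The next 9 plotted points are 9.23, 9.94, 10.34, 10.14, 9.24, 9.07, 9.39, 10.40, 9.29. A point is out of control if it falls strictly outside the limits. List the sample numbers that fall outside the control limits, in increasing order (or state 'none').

none

All 9 points lie within [8.94, 10.62].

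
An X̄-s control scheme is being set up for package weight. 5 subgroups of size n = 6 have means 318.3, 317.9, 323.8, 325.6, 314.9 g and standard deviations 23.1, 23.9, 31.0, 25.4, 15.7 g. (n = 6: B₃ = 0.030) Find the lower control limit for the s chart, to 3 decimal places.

0.715

s̄ = (23.1 + 23.9 + 31.0 + 25.4 + 15.7) / 5 = 23.8200
LCL_s = B₃·s̄ = 0.030 × 23.8200 = 0.7146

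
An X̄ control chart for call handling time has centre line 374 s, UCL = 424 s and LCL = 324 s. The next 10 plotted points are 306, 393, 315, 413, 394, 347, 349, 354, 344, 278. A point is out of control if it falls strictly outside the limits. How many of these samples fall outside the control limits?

3

Compare each point to [324, 424]: sample 1 = 306 < LCL; sample 3 = 315 < LCL; sample 10 = 278 < LCL.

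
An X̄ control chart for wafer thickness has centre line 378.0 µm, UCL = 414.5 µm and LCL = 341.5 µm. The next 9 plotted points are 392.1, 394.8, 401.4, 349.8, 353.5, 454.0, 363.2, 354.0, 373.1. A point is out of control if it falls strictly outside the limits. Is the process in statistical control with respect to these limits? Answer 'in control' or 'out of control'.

out of control

Compare each point to [341.5, 414.5]: sample 6 = 454.0 > UCL.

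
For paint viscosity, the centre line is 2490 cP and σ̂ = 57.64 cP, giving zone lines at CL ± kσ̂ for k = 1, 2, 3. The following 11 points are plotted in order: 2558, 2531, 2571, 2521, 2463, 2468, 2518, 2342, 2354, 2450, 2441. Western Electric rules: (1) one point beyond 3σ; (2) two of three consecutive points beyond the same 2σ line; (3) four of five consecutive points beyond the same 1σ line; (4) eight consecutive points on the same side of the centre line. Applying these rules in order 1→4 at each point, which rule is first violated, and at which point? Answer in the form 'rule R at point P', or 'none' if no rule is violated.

rule 2 at point 9

Zone of each point (C = within 1σ̂, B = 1σ̂–2σ̂, A = 2σ̂–3σ̂, * = beyond 3σ̂; sign = side of CL): 1:+B, 2:+C, 3:+B, 4:+C, 5:-C, 6:-C, 7:+C, 8:-A, 9:-A, 10:-C, 11:-C
Rule 2 (two of three consecutive points beyond the same 2σ limit) is satisfied at point 9.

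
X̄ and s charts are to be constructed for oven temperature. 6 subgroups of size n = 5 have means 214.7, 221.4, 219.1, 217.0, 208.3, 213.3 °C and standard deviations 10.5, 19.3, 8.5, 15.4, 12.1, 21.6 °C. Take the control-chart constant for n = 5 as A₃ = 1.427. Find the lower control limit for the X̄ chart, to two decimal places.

194.85

X̄̄ = (214.7 + 221.4 + 219.1 + 217.0 + 208.3 + 213.3) / 6 = 215.6333
s̄ = (10.5 + 19.3 + 8.5 + 15.4 + 12.1 + 21.6) / 6 = 14.5667
LCL = X̄̄ − A₃·s̄ = 215.6333 − 1.427 × 14.5667 = 194.8467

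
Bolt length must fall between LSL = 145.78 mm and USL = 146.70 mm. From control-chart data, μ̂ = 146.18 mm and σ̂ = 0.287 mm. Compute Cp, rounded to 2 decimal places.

0.53

Cp = (USL − LSL) / (6σ̂) = (146.70 − 145.78) / (6 × 0.287) = 0.9200 / 1.7220 = 0.5343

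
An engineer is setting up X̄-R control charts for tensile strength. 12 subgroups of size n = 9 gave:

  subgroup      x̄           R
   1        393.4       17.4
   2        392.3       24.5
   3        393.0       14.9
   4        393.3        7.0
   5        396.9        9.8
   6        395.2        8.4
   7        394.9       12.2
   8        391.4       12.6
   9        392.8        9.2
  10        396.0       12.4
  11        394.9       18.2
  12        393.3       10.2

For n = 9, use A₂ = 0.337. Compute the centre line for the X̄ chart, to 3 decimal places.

393.950

X̄̄ = (393.4 + 392.3 + 393.0 + 393.3 + 396.9 + 395.2 + 394.9 + 391.4 + 392.8 + 396.0 + 394.9 + 393.3) / 12 = 4727.4000 / 12 = 393.9500
CL = X̄̄ = 393.9500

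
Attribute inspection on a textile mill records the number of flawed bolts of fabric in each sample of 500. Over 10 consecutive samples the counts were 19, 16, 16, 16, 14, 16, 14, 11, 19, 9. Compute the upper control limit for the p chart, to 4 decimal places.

0.0529

p̄ = Σdᵢ / (k·n) = 150 / (10 × 500) = 0.03000
UCL = p̄ + 3·√(p̄(1−p̄)/n) = 0.03000 + 3 × √(0.03000×0.97000/500) = 0.03000 + 3 × 0.00763 = 0.05289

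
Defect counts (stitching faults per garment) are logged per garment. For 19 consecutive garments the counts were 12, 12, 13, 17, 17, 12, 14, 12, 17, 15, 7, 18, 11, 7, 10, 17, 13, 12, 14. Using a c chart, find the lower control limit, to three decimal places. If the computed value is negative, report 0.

2.276

c̄ = (12 + 12 + 13 + 17 + 17 + 12 + 14 + 12 + 17 + 15 + 7 + 18 + 11 + 7 + 10 + 17 + 13 + 12 + 14) / 19 = 250 / 19 = 13.1579
LCL = c̄ − 3√c̄ = 13.1579 − 3 × 3.6274 = 2.2758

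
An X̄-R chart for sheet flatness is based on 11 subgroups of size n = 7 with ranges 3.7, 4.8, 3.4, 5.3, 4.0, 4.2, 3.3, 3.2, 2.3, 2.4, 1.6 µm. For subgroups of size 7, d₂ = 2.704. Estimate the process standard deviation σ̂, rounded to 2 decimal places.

1.28

R̄ = (3.7 + 4.8 + 3.4 + 5.3 + 4.0 + 4.2 + 3.3 + 3.2 + 2.3 + 2.4 + 1.6) / 11 = 3.4727
σ̂ = R̄ / d₂ = 3.4727 / 2.704 = 1.2843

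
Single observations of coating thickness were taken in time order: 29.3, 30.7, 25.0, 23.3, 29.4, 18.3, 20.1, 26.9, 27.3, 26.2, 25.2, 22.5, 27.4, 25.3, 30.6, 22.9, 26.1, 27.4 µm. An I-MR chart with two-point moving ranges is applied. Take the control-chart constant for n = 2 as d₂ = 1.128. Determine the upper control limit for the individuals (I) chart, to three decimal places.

35.832

X̄ = (29.3 + 30.7 + 25.0 + 23.3 + 29.4 + 18.3 + 20.1 + 26.9 + 27.3 + 26.2 + 25.2 + 22.5 + 27.4 + 25.3 + 30.6 + 22.9 + 26.1 + 27.4) / 18 = 25.7722
Moving ranges: 1.4, 5.7, 1.7, 6.1, 11.1, 1.8, 6.8, 0.4, 1.1, 1.0, 2.7, 4.9, 2.1, 5.3, 7.7, 3.2, 1.3; M̄R̄ = 64.3000 / 17 = 3.7824
UCL = X̄ + 3·M̄R̄/d₂ = 25.7722 + 3 × 3.7824 / 1.128 = 35.8317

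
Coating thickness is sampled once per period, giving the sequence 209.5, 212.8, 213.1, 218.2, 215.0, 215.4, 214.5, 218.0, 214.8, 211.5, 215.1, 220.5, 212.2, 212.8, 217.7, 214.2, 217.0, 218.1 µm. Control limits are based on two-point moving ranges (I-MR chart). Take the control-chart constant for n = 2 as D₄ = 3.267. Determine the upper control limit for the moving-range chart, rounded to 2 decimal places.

Moving ranges: 3.3, 0.3, 5.1, 3.2, 0.4, 0.9, 3.5, 3.2, 3.3, 3.6, 5.4, 8.3, 0.6, 4.9, 3.5, 2.8, 1.1; M̄R̄ = 53.4000 / 17 = 3.1412
UCL_MR = D₄·M̄R̄ = 3.267 × 3.1412 = 10.2622

10.26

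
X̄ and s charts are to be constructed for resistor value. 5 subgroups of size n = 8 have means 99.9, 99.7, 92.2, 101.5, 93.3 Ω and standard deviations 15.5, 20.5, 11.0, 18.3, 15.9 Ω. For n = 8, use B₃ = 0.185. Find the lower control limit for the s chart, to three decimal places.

s̄ = (15.5 + 20.5 + 11.0 + 18.3 + 15.9) / 5 = 16.2400
LCL_s = B₃·s̄ = 0.185 × 16.2400 = 3.0044

3.004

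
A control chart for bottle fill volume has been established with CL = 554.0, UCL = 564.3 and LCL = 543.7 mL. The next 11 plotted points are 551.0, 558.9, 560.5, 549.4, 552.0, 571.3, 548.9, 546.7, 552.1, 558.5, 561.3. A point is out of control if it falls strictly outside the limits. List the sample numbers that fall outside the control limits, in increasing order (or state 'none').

Compare each point to [543.7, 564.3]: sample 6 = 571.3 > UCL.

6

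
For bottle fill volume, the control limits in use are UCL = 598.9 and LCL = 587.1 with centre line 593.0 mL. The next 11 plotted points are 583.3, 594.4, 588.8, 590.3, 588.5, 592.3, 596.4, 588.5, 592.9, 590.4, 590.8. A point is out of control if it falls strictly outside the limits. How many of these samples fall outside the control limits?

Compare each point to [587.1, 598.9]: sample 1 = 583.3 < LCL.

1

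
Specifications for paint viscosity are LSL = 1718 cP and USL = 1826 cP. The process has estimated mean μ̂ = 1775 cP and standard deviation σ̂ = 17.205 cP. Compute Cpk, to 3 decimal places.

Cpu = (USL − μ̂) / (3σ̂) = (1826 − 1775) / (3 × 17.205) = 0.9881; Cpl = (μ̂ − LSL) / (3σ̂) = (1775 − 1718) / (3 × 17.205) = 1.1043; Cpk = min(Cpu, Cpl) = 0.9881

0.988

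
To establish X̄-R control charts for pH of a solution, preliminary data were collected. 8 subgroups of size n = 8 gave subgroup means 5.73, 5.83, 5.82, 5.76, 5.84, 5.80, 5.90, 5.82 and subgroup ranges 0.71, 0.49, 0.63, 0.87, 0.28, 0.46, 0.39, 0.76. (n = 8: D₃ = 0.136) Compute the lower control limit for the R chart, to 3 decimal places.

R̄ = (0.71 + 0.49 + 0.63 + 0.87 + 0.28 + 0.46 + 0.39 + 0.76) / 8 = 4.5900 / 8 = 0.5737
LCL_R = D₃·R̄ = 0.136 × 0.5737 = 0.0780

0.078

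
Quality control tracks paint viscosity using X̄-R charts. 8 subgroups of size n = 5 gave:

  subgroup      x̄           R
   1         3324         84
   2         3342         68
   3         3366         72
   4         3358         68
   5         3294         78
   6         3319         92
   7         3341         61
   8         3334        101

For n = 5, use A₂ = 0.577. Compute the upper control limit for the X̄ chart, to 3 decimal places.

X̄̄ = (3324 + 3342 + 3366 + 3358 + 3294 + 3319 + 3341 + 3334) / 8 = 26678.0000 / 8 = 3334.7500
R̄ = (84 + 68 + 72 + 68 + 78 + 92 + 61 + 101) / 8 = 624.0000 / 8 = 78.0000
UCL = X̄̄ + A₂·R̄ = 3334.7500 + 0.577 × 78.0000 = 3379.7560

3379.756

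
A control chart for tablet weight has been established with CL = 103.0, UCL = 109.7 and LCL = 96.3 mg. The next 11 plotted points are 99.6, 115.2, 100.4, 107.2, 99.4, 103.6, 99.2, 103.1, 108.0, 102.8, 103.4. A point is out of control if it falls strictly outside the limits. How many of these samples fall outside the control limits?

Compare each point to [96.3, 109.7]: sample 2 = 115.2 > UCL.

1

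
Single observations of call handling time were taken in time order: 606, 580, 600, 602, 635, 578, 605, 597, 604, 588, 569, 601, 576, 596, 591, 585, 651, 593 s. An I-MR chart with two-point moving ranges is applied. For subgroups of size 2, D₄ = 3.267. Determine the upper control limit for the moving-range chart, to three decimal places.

82.059

Moving ranges: 26, 20, 2, 33, 57, 27, 8, 7, 16, 19, 32, 25, 20, 5, 6, 66, 58; M̄R̄ = 427.0000 / 17 = 25.1176
UCL_MR = D₄·M̄R̄ = 3.267 × 25.1176 = 82.0594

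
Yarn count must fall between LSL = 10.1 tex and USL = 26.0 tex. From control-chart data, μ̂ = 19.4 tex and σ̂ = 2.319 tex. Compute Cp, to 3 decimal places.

Cp = (USL − LSL) / (6σ̂) = (26.0 − 10.1) / (6 × 2.319) = 15.9000 / 13.9140 = 1.1427

1.143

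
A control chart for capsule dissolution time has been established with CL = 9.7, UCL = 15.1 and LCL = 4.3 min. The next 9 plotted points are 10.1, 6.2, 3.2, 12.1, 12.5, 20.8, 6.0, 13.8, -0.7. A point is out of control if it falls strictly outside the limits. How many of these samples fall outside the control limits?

Compare each point to [4.3, 15.1]: sample 3 = 3.2 < LCL; sample 6 = 20.8 > UCL; sample 9 = -0.7 < LCL.

3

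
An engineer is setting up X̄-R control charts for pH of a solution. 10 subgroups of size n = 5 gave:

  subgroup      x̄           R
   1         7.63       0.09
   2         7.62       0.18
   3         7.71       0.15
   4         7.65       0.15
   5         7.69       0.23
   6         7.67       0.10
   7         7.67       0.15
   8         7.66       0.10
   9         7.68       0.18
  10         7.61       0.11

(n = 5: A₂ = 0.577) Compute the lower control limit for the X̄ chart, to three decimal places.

7.576

X̄̄ = (7.63 + 7.62 + 7.71 + 7.65 + 7.69 + 7.67 + 7.67 + 7.66 + 7.68 + 7.61) / 10 = 76.5900 / 10 = 7.6590
R̄ = (0.09 + 0.18 + 0.15 + 0.15 + 0.23 + 0.10 + 0.15 + 0.10 + 0.18 + 0.11) / 10 = 1.4400 / 10 = 0.1440
LCL = X̄̄ − A₂·R̄ = 7.6590 − 0.577 × 0.1440 = 7.5759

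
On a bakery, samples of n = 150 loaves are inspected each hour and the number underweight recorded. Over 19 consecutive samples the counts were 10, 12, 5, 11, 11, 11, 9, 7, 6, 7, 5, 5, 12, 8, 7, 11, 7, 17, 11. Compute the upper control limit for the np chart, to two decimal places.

p̄ = Σdᵢ / (k·n) = 172 / (19 × 150) = 0.06035
UCL = np̄ + 3·√(np̄(1−p̄)) = 9.0526 + 3 × √(9.0526×0.93965) = 9.0526 + 3 × 2.9166 = 17.8023

17.80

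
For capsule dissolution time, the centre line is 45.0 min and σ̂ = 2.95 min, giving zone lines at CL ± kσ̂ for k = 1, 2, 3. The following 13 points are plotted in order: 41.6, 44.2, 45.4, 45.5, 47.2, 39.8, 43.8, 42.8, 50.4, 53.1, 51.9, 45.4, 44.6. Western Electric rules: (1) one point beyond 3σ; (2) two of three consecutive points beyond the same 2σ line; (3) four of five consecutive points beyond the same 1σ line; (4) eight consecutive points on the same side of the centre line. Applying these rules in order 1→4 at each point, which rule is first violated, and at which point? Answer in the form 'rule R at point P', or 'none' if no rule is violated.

rule 2 at point 11

Zone of each point (C = within 1σ̂, B = 1σ̂–2σ̂, A = 2σ̂–3σ̂, * = beyond 3σ̂; sign = side of CL): 1:-B, 2:-C, 3:+C, 4:+C, 5:+C, 6:-B, 7:-C, 8:-C, 9:+B, 10:+A, 11:+A, 12:+C, 13:-C
Rule 2 (two of three consecutive points beyond the same 2σ limit) is satisfied at point 11.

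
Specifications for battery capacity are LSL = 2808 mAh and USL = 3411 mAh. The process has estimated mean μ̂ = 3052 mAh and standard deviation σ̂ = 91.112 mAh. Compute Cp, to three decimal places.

1.103

Cp = (USL − LSL) / (6σ̂) = (3411 − 2808) / (6 × 91.112) = 603.0000 / 546.6720 = 1.1030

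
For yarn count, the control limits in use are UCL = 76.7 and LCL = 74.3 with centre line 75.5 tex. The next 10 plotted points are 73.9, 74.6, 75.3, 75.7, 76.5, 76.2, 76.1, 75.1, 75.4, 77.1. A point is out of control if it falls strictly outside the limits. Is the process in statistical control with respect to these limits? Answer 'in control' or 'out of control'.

out of control

Compare each point to [74.3, 76.7]: sample 1 = 73.9 < LCL; sample 10 = 77.1 > UCL.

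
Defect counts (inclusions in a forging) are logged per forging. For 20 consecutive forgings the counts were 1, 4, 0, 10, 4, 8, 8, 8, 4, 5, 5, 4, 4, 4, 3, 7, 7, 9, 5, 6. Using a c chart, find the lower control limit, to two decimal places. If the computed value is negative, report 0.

c̄ = (1 + 4 + 0 + 10 + 4 + 8 + 8 + 8 + 4 + 5 + 5 + 4 + 4 + 4 + 3 + 7 + 7 + 9 + 5 + 6) / 20 = 106 / 20 = 5.3000
LCL = c̄ − 3√c̄ = 5.3000 − 3 × 2.3022 = -1.6065 → 0 (cannot be negative)

0.00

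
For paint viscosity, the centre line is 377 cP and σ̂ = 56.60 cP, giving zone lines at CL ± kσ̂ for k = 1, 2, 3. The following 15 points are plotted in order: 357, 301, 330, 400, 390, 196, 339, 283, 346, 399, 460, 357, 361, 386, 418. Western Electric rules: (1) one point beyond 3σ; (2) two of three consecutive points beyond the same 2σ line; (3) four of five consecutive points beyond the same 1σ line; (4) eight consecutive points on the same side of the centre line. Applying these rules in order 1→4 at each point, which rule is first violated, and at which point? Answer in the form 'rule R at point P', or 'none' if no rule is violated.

rule 1 at point 6

Zone of each point (C = within 1σ̂, B = 1σ̂–2σ̂, A = 2σ̂–3σ̂, * = beyond 3σ̂; sign = side of CL): 1:-C, 2:-B, 3:-C, 4:+C, 5:+C, 6:-*, 7:-C, 8:-B, 9:-C, 10:+C, 11:+B, 12:-C, 13:-C, 14:+C, 15:+C
Rule 1 (one point beyond the 3σ limits) is satisfied at point 6.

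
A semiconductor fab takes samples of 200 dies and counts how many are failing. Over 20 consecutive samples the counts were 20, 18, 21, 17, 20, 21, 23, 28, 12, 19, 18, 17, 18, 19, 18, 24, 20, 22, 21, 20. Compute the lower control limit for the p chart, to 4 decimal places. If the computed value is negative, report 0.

p̄ = Σdᵢ / (k·n) = 396 / (20 × 200) = 0.09900
LCL = p̄ − 3·√(p̄(1−p̄)/n) = 0.09900 − 3 × 0.02112 = 0.03564

0.0356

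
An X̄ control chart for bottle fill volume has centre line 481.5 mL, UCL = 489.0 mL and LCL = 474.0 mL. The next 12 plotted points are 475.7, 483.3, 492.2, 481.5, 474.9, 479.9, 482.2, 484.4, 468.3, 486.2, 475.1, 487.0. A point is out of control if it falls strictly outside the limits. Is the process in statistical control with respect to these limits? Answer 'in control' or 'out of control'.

out of control

Compare each point to [474.0, 489.0]: sample 3 = 492.2 > UCL; sample 9 = 468.3 < LCL.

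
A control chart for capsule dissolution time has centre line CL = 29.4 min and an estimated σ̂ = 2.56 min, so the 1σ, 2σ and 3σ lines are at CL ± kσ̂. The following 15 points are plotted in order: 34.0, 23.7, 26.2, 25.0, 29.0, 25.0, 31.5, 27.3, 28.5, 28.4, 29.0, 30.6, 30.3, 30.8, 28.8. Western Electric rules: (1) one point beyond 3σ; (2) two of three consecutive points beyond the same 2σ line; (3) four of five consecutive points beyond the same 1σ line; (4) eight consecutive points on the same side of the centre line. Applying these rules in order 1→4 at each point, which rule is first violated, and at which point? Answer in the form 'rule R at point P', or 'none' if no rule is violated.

rule 3 at point 6

Zone of each point (C = within 1σ̂, B = 1σ̂–2σ̂, A = 2σ̂–3σ̂, * = beyond 3σ̂; sign = side of CL): 1:+B, 2:-A, 3:-B, 4:-B, 5:-C, 6:-B, 7:+C, 8:-C, 9:-C, 10:-C, 11:-C, 12:+C, 13:+C, 14:+C, 15:-C
Rule 3 (four of five consecutive points beyond the same 1σ limit) is satisfied at point 6.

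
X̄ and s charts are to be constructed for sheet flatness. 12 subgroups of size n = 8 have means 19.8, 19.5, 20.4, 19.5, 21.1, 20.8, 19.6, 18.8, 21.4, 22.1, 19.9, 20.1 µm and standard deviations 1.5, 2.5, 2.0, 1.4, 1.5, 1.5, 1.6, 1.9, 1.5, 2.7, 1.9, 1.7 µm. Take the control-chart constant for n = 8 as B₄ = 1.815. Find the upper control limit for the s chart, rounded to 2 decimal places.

s̄ = (1.5 + 2.5 + 2.0 + 1.4 + 1.5 + 1.5 + 1.6 + 1.9 + 1.5 + 2.7 + 1.9 + 1.7) / 12 = 1.8083
UCL_s = B₄·s̄ = 1.815 × 1.8083 = 3.2821

3.28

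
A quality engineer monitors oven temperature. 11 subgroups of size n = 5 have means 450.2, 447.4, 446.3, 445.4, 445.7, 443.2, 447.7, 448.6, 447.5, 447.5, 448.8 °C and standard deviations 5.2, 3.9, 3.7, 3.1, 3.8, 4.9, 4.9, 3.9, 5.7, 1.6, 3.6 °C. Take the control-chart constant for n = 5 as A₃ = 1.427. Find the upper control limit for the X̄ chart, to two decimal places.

X̄̄ = (450.2 + 447.4 + 446.3 + 445.4 + 445.7 + 443.2 + 447.7 + 448.6 + 447.5 + 447.5 + 448.8) / 11 = 447.1182
s̄ = (5.2 + 3.9 + 3.7 + 3.1 + 3.8 + 4.9 + 4.9 + 3.9 + 5.7 + 1.6 + 3.6) / 11 = 4.0273
UCL = X̄̄ + A₃·s̄ = 447.1182 + 1.427 × 4.0273 = 452.8651

452.87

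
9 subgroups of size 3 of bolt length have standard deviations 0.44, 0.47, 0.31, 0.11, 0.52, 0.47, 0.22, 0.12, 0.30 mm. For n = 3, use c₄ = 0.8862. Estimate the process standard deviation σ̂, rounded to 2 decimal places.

s̄ = (0.44 + 0.47 + 0.31 + 0.11 + 0.52 + 0.47 + 0.22 + 0.12 + 0.30) / 9 = 0.3289
σ̂ = s̄ / c₄ = 0.3289 / 0.8862 = 0.3711

0.37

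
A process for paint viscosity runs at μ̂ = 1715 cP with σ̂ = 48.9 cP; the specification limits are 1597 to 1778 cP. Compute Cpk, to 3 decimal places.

Cpu = (USL − μ̂) / (3σ̂) = (1778 − 1715) / (3 × 48.9) = 0.4294; Cpl = (μ̂ − LSL) / (3σ̂) = (1715 − 1597) / (3 × 48.9) = 0.8044; Cpk = min(Cpu, Cpl) = 0.4294

0.429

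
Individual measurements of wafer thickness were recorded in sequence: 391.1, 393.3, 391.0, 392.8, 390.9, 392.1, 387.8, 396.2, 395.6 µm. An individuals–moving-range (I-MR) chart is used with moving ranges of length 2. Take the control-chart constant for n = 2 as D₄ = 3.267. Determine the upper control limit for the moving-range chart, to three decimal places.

9.270

Moving ranges: 2.2, 2.3, 1.8, 1.9, 1.2, 4.3, 8.4, 0.6; M̄R̄ = 22.7000 / 8 = 2.8375
UCL_MR = D₄·M̄R̄ = 3.267 × 2.8375 = 9.2701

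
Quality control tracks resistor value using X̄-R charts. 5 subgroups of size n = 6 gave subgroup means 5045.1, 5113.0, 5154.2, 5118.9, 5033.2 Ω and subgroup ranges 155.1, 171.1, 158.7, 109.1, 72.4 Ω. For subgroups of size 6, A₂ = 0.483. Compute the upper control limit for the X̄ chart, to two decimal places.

5157.25

X̄̄ = (5045.1 + 5113.0 + 5154.2 + 5118.9 + 5033.2) / 5 = 25464.4000 / 5 = 5092.8800
R̄ = (155.1 + 171.1 + 158.7 + 109.1 + 72.4) / 5 = 666.4000 / 5 = 133.2800
UCL = X̄̄ + A₂·R̄ = 5092.8800 + 0.483 × 133.2800 = 5157.2542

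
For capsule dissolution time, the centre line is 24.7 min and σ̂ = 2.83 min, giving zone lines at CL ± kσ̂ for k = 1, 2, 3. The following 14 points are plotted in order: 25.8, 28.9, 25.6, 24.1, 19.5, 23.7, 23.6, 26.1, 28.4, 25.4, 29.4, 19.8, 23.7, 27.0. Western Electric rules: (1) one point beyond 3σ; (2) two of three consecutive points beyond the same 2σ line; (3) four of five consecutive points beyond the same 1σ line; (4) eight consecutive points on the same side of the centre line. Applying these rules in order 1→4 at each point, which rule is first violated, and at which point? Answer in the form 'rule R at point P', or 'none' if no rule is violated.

Zone of each point (C = within 1σ̂, B = 1σ̂–2σ̂, A = 2σ̂–3σ̂, * = beyond 3σ̂; sign = side of CL): 1:+C, 2:+B, 3:+C, 4:-C, 5:-B, 6:-C, 7:-C, 8:+C, 9:+B, 10:+C, 11:+B, 12:-B, 13:-C, 14:+C
No rule fires across all 14 points.

none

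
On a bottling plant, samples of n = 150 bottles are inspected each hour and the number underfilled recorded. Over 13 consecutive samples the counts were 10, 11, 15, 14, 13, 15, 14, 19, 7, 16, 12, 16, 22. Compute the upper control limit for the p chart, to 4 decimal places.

p̄ = Σdᵢ / (k·n) = 184 / (13 × 150) = 0.09436
UCL = p̄ + 3·√(p̄(1−p̄)/n) = 0.09436 + 3 × √(0.09436×0.90564/150) = 0.09436 + 3 × 0.02387 = 0.16596

0.1660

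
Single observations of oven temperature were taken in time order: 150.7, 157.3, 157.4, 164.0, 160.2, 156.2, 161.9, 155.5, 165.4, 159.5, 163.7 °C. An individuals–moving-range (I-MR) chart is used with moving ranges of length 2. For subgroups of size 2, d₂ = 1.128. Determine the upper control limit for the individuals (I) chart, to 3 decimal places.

X̄ = (150.7 + 157.3 + 157.4 + 164.0 + 160.2 + 156.2 + 161.9 + 155.5 + 165.4 + 159.5 + 163.7) / 11 = 159.2545
Moving ranges: 6.6, 0.1, 6.6, 3.8, 4.0, 5.7, 6.4, 9.9, 5.9, 4.2; M̄R̄ = 53.2000 / 10 = 5.3200
UCL = X̄ + 3·M̄R̄/d₂ = 159.2545 + 3 × 5.3200 / 1.128 = 173.4035

173.403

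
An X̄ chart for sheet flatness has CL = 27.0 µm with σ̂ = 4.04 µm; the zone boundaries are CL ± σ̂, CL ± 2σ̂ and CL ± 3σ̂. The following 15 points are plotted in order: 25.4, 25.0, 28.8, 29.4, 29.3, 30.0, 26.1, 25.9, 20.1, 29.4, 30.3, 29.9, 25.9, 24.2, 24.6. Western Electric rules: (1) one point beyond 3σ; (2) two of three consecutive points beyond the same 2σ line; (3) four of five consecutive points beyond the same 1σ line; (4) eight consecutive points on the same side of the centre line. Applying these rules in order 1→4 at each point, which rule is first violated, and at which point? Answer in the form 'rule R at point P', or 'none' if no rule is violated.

Zone of each point (C = within 1σ̂, B = 1σ̂–2σ̂, A = 2σ̂–3σ̂, * = beyond 3σ̂; sign = side of CL): 1:-C, 2:-C, 3:+C, 4:+C, 5:+C, 6:+C, 7:-C, 8:-C, 9:-B, 10:+C, 11:+C, 12:+C, 13:-C, 14:-C, 15:-C
No rule fires across all 15 points.

none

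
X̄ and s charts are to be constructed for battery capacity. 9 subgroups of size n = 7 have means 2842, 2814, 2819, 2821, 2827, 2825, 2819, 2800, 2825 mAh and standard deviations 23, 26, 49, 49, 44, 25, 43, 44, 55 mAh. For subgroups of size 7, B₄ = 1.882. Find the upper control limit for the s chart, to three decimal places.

s̄ = (23 + 26 + 49 + 49 + 44 + 25 + 43 + 44 + 55) / 9 = 39.7778
UCL_s = B₄·s̄ = 1.882 × 39.7778 = 74.8618

74.862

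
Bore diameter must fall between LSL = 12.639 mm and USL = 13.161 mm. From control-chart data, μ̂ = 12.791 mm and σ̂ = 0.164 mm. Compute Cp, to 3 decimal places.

0.530

Cp = (USL − LSL) / (6σ̂) = (13.161 − 12.639) / (6 × 0.164) = 0.5220 / 0.9840 = 0.5305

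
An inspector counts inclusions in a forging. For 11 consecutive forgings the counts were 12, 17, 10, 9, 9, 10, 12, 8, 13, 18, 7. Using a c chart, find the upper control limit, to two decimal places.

c̄ = (12 + 17 + 10 + 9 + 9 + 10 + 12 + 8 + 13 + 18 + 7) / 11 = 125 / 11 = 11.3636
UCL = c̄ + 3√c̄ = 11.3636 + 3 × √11.3636 = 11.3636 + 3 × 3.3710 = 21.4766

21.48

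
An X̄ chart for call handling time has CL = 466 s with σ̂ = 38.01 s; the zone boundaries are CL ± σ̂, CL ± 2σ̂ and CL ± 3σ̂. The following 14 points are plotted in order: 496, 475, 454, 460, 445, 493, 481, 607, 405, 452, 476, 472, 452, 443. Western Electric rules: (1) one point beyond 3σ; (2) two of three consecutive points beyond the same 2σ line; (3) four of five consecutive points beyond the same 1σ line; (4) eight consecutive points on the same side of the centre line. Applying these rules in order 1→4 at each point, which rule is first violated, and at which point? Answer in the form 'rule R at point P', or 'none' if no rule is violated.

Zone of each point (C = within 1σ̂, B = 1σ̂–2σ̂, A = 2σ̂–3σ̂, * = beyond 3σ̂; sign = side of CL): 1:+C, 2:+C, 3:-C, 4:-C, 5:-C, 6:+C, 7:+C, 8:+*, 9:-B, 10:-C, 11:+C, 12:+C, 13:-C, 14:-C
Rule 1 (one point beyond the 3σ limits) is satisfied at point 8.

rule 1 at point 8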